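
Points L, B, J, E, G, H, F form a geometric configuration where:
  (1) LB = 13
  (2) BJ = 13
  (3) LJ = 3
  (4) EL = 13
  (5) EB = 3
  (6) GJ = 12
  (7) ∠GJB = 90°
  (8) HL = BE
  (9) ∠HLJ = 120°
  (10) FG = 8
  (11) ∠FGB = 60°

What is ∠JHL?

From the given relations: HL = BE = 3.
Step 1: By the law of cosines on triangle HLJ: HJ² = 3² + 3² − 2·3·3·cos(120°) = 27, so HJ = 3·√3.
Step 2: By the inverse law of cosines on triangle JHL: cos(∠JHL) = ((3·√3)² + 3² − 3²) / (2·3·√3·3) = 27/31.18 = 0.866, so ∠JHL = 30°.

Therefore, the measure of angle ∠JHL = 30°.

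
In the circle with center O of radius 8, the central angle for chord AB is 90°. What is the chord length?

Drop a perpendicular from the center to the chord, bisecting both the chord and the central angle.
Each half-chord = r sin(θ/2) = 8 sin(45°).
The full chord = 2 × 8 × sin(45°) = 8*sqrt(2).

8*sqrt(2)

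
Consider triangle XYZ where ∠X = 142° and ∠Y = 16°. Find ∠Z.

angle Z = 180 - 142 - 16 = 22 degrees.

22 degrees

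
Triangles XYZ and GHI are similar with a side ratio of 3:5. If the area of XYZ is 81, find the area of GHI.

For similar figures, the area ratio equals the square of the side ratio.
Side ratio (XYZ to GHI) = 3:5, so area ratio = 3^2:5^2 = 9:25.
If the area of XYZ is 81, then the area of GHI = 81 * (25/9) = 225.

225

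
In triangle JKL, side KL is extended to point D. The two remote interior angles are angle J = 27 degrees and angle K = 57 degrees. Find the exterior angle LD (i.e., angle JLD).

Exterior angle = 27 + 57 = 84 degrees (exterior angle theorem).

84 degrees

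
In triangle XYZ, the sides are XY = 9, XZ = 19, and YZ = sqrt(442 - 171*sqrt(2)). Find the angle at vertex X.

cos(X) = (9² + 19² - (sqrt(442 - 171*sqrt(2)))²) / (2 × 9 × 19) = sqrt(2)/2, so X = arccos(sqrt(2)/2) = 45°.

45°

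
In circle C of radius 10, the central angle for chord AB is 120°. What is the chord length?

Chord = 2(10) sin(60°) = 10*sqrt(3)

10*sqrt(3)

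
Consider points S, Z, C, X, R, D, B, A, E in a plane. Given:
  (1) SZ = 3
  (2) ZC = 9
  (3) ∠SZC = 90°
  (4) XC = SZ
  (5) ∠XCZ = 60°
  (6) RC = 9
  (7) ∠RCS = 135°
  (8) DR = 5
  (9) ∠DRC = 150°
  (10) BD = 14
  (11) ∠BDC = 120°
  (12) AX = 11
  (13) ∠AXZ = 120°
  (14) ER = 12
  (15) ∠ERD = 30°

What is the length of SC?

Step 1: By the law of cosines on triangle SZC: SC² = 3² + 9² − 2·3·9·cos(90°) = 90, so SC = 3·√10.

Therefore, the length of SC = 3·√10.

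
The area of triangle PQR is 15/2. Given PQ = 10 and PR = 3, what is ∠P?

From the SAS area formula Area = (1/2)ab sin(C), rearranging gives sin(C) = 2*Area/(ab).
sin(C) = 2 * 15/2 / (30) = 1/2.
Therefore C = arcsin(1/2) = 30°.
Since sin(180° - C) = sin(C), the obtuse angle 150° gives the same area, so C = 30° or C = 150°.

30° or 150°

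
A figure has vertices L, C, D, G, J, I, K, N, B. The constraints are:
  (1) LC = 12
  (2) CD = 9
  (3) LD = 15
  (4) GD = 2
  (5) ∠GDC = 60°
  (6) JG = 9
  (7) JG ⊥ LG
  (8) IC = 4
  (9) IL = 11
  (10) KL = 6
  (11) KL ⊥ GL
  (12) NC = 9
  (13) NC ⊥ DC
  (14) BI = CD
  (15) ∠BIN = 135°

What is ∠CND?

Step 1: By the law of cosines on triangle NCD: ND² = 9² + 9² − 2·9·9·cos(90°) = 162, so ND = 9·√2.
Step 2: By the inverse law of cosines on triangle CND: cos(∠CND) = (9² + (9·√2)² − 9²) / (2·9·9·√2) = 162/229.1 = 0.7071, so ∠CND = 45°.

Therefore, the measure of angle ∠CND = 45°.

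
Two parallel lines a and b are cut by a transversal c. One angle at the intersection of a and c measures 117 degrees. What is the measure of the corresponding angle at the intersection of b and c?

Corresponding angles formed by parallel lines and a transversal are equal.
The given angle is 117 degrees.
The corresponding angle = 117 degrees.

117 degrees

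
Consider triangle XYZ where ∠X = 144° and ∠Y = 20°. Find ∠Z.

By the triangle angle sum property, the three interior angles of any triangle add up to 180°.
We know angle X = 144° and angle Y = 20°, so their sum is 164°.
Therefore angle Z = 180° - 164° = 16°.

16 degrees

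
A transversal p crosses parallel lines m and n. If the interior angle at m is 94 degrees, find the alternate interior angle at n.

Alternate interior angles lie on opposite sides of the transversal, between the parallel lines.
By the alternate interior angle theorem, they are equal: 94 degrees.

94 degrees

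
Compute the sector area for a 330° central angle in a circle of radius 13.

The full circle has area πr² = π(13)² = 169*pi.
The sector covers 330° out of 360°, a fraction of 11/12.
Sector area = 169*pi × 11/12 = 1859*pi/12.

1859*pi/12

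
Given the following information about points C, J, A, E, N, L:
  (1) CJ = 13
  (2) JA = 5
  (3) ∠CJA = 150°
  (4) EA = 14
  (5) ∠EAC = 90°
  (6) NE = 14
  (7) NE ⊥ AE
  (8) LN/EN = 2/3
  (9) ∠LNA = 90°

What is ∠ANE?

Step 1: By the law of cosines on triangle NEA: NA² = 14² + 14² − 2·14·14·cos(90°) = 392, so NA = 14·√2.
Step 2: By the inverse law of cosines on triangle ANE: cos(∠ANE) = ((14·√2)² + 14² − 14²) / (2·14·√2·14) = 392/554.37 = 0.7071, so ∠ANE = 45°.

Therefore, the measure of angle ∠ANE = 45°.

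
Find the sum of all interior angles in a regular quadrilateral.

The sum of interior angles of an n-sided polygon is (n - 2) * 180.
For n = 4: (4 - 2) * 180 = 2 * 180 = 360 degrees.

360 degrees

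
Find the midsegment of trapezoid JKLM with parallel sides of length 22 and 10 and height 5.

The midsegment (median) of a trapezoid connects the midpoints of the non-parallel sides.
Its length is the average of the two bases: (22 + 10) / 2 = 16.

16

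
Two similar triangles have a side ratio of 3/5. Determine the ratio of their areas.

Area scales with the square of linear dimensions. If every length is multiplied by 3/5, then the area is multiplied by (3/5)^2 = 9/25.
The area ratio is 9:25.

9:25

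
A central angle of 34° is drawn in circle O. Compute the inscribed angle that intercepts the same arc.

By the inscribed angle theorem, the inscribed angle is half the central angle.
Inscribed angle = 34° / 2 = 17°

17°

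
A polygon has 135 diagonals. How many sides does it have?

Using d = n(n - 3)/2, we solve 135 = n(n - 3)/2.
So n(n - 3) = 270.
Testing n = 18: 18 * 15 = 270 = 270. Correct.
The polygon has 18 sides.

18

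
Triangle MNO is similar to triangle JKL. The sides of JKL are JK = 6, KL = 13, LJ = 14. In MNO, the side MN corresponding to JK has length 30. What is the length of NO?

k = 30/6 = 5. NO = 5 * 13 = 65.

65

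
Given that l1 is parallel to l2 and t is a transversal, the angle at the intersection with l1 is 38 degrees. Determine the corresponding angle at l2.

When a transversal crosses parallel lines, angles in the same position at each intersection are called corresponding angles.
These are always equal, so the answer is 38 degrees.

38 degrees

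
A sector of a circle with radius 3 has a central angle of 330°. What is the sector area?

Sector area = π(3²)(11/12) = 33*pi/4

33*pi/4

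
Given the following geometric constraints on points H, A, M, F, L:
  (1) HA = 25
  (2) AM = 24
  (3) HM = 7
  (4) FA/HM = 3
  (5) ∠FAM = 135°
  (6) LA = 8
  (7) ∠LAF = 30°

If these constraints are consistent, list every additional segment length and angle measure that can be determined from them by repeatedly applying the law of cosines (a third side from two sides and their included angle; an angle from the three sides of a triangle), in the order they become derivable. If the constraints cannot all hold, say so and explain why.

The constraints are consistent. Derivable facts, in order:
After 1 step:
- FL ≈ 14.63
- MF ≈ 41.59
- ∠AHM = 73.74°
- ∠AMH = 90°
- ∠HAM = 16.26°
After 2 steps:
- ∠AFL = 15.87°
- ∠AFM = 24.08°
- ∠ALF = 134.13°
- ∠AMF = 20.92°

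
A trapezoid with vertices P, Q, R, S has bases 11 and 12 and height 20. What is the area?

Area = (11 + 12) * 20 / 2 = 460 / 2 = 230

230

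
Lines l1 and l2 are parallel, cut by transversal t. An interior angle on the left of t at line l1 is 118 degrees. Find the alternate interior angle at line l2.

Alternate interior angles formed by parallel lines and a transversal are equal.
The given angle is 118 degrees.
The alternate interior angle = 118 degrees.

118 degrees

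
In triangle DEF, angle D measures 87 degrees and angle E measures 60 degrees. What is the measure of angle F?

By the triangle angle sum property, the three interior angles of any triangle add up to 180°.
We know angle D = 87° and angle E = 60°, so their sum is 147°.
Therefore angle F = 180° - 147° = 33°.

33 degrees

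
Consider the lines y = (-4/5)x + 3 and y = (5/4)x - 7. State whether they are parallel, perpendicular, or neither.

Slope of line 1: m1 = -4/5
Slope of line 2: m2 = 5/4
m1 * m2 = -1, so perpendicular.

Perpendicular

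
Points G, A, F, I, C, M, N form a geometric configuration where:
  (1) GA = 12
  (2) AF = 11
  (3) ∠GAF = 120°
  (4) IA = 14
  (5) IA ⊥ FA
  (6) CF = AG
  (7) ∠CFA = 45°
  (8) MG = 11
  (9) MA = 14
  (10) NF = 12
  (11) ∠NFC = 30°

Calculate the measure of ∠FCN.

From the given relations: CF = AG = 12.
Step 1: By the law of cosines on triangle CFN: CN² = 12² + 12² − 2·12·12·cos(30°) = 38.58, so CN ≈ 6.21.
Step 2: By the inverse law of cosines on triangle FCN: cos(∠FCN) = (12² + 6.21² − 12²) / (2·12·6.21) = 38.58/149.08 = 0.2588, so ∠FCN = 75°.

Therefore, the measure of angle ∠FCN = 75°.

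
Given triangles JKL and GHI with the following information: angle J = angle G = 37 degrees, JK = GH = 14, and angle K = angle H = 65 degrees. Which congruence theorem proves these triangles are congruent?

The given information matches ASA: Two pairs of corresponding angles and the included side are equal (Angle-Side-Angle).

ASA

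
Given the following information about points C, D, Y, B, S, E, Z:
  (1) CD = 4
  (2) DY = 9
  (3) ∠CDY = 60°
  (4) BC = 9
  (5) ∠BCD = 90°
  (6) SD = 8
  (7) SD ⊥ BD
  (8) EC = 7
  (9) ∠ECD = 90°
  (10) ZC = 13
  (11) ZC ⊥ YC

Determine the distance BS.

Step 1: By the law of cosines on triangle BCD: BD² = 9² + 4² − 2·9·4·cos(90°) = 97, so BD = √97.
Step 2: By the law of cosines on triangle BDS: BS² = √97² + 8² − 2·√97·8·cos(90°) = 161, so BS = √161.

Therefore, the length of BS = √161.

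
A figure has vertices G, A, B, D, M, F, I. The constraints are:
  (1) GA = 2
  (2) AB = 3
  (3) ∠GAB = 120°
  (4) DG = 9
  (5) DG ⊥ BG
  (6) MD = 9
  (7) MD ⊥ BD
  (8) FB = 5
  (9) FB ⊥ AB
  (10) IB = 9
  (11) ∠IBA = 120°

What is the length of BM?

Step 1: By the law of cosines on triangle BAG: BG² = 3² + 2² − 2·3·2·cos(120°) = 19, so BG = √19.
Step 2: By the law of cosines on triangle BGD: BD² = √19² + 9² − 2·√19·9·cos(90°) = 100, so BD = 10.
Step 3: By the law of cosines on triangle BDM: BM² = 10² + 9² − 2·10·9·cos(90°) = 181, so BM = √181.

Therefore, the length of BM = √181.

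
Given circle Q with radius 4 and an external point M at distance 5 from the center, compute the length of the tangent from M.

tangent = √(d² - r²) = √(5² - 4²) = √(25 - 16) = √9 = 3

3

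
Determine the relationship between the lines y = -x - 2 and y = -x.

Slope of line 1: m1 = -1
Slope of line 2: m2 = -1
Since m1 = m2 = -1, the lines are parallel.

Parallel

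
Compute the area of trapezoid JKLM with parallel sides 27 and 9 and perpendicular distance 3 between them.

Area of a trapezoid = (base1 + base2) * height / 2
Area = (27 + 9) * 3 / 2
Area = 36 * 3 / 2
Area = 108 / 2
Area = 54

54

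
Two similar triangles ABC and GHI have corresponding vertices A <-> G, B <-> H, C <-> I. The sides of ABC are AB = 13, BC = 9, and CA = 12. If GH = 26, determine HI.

Since the triangles are similar, the ratio of corresponding sides is constant.
Scale factor k = GH / AB = 26 / 13 = 2
HI = k * BC = 2 * 9 = 18

18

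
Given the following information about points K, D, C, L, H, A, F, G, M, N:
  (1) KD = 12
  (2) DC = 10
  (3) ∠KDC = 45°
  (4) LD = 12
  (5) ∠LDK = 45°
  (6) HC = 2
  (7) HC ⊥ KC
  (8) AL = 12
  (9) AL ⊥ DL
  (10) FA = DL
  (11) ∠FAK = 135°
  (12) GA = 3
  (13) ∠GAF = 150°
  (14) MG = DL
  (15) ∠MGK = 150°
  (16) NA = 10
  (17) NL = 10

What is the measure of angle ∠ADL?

Step 1: By the law of cosines on triangle DLA: DA² = 12² + 12² − 2·12·12·cos(90°) = 288, so DA = 12·√2.
Step 2: By the inverse law of cosines on triangle ADL: cos(∠ADL) = ((12·√2)² + 12² − 12²) / (2·12·√2·12) = 288/407.29 = 0.7071, so ∠ADL = 45°.

Therefore, the measure of angle ∠ADL = 45°.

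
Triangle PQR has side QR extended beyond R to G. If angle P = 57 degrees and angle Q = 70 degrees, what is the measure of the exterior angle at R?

The interior angle at R is 180 - 57 - 70 = 53 degrees.
The exterior angle and interior angle at R are supplementary:
Exterior angle = 180 - 53 = 127 degrees.

127 degrees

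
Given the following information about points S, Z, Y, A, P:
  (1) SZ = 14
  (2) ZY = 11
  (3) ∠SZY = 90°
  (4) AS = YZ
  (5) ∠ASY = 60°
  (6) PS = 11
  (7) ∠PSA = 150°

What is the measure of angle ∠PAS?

From the given relations: AS = YZ = 11.
Step 1: By the law of cosines on triangle ASP: AP² = 11² + 11² − 2·11·11·cos(150°) = 451.58, so AP ≈ 21.25.
Step 2: By the inverse law of cosines on triangle PAS: cos(∠PAS) = (21.25² + 11² − 11²) / (2·21.25·11) = 451.58/467.51 = 0.9659, so ∠PAS = 15°.

Therefore, the measure of angle ∠PAS = 15°.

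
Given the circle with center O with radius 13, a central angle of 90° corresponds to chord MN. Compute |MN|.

Chord length = 2r sin(θ/2)
= 2 × 13 × sin(90°/2)
= 2 × 13 × sin(45°)
= 13*sqrt(2)

13*sqrt(2)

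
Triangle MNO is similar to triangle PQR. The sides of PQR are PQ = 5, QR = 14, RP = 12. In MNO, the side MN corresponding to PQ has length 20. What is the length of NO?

k = 20/5 = 4. NO = 4 * 14 = 56.

56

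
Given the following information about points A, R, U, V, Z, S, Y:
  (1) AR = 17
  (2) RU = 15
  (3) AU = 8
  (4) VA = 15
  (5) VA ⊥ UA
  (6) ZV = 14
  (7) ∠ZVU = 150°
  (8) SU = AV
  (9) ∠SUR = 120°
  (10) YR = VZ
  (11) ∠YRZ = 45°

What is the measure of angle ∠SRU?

From the given relations: SU = AV = 15.
Step 1: By the law of cosines on triangle RUS: RS² = 15² + 15² − 2·15·15·cos(120°) = 675, so RS = 15·√3.
Step 2: By the inverse law of cosines on triangle SRU: cos(∠SRU) = ((15·√3)² + 15² − 15²) / (2·15·√3·15) = 675/779.42 = 0.866, so ∠SRU = 30°.

Therefore, the measure of angle ∠SRU = 30°.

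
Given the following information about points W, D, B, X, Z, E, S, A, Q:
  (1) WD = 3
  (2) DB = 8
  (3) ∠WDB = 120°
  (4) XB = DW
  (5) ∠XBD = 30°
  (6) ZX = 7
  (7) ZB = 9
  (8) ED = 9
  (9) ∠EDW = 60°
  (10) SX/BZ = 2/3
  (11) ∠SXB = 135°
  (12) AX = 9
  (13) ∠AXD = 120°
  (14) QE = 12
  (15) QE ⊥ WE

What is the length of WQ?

Step 1: By the law of cosines on triangle EDW: EW² = 9² + 3² − 2·9·3·cos(60°) = 63, so EW = 3·√7.
Step 2: By the law of cosines on triangle WEQ: WQ² = (3·√7)² + 12² − 2·3·√7·12·cos(90°) = 207, so WQ = 3·√23.

Therefore, the length of WQ = 3·√23.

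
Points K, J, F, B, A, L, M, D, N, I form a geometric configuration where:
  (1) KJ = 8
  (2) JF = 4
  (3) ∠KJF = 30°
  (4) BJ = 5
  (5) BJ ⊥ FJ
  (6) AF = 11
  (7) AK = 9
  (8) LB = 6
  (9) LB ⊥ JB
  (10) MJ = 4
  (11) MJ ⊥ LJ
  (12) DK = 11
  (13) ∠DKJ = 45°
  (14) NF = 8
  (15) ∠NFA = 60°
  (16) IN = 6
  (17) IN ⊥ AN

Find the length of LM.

Step 1: By the law of cosines on triangle LBJ: LJ² = 6² + 5² − 2·6·5·cos(90°) = 61, so LJ = √61.
Step 2: By the law of cosines on triangle LJM: LM² = √61² + 4² − 2·√61·4·cos(90°) = 77, so LM = √77.

Therefore, the length of LM = √77.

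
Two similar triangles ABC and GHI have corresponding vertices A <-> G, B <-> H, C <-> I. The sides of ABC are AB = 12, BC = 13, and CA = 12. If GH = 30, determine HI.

Similar triangles have proportional sides. Setting up the proportion:
GH / AB = HI / BC
30 / 12 = HI / 13
HI = 13 * 30 / 12 = 65/2.

65/2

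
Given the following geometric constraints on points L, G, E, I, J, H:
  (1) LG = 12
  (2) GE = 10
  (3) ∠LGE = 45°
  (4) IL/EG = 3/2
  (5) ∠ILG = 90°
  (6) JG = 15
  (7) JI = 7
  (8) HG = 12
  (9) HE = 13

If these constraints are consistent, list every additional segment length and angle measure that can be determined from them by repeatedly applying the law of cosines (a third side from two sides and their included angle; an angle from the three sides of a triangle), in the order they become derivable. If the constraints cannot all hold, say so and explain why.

The constraints are consistent. Derivable facts, in order:
After 1 step:
- GI = 3·√41
- LE ≈ 8.62
- ∠EGH = 71.79°
- ∠EHG = 46.95°
- ∠GEH = 61.26°
After 2 steps:
- ∠ELG = 55.12°
- ∠GEL = 79.88°
- ∠GIJ = 44.14°
- ∠GIL = 38.66°
- ∠GJI = 116.9°
- ∠IGJ = 18.96°
- ∠IGL = 51.34°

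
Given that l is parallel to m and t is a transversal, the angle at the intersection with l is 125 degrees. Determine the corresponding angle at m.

When a transversal crosses parallel lines, angles in the same position at each intersection are called corresponding angles.
These are always equal, so the answer is 125 degrees.

125 degrees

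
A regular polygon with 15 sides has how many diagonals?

The number of diagonals in an n-gon is n(n - 3)/2.
For n = 15: 15(15 - 3)/2 = 15 × 12 / 2 = 90.

90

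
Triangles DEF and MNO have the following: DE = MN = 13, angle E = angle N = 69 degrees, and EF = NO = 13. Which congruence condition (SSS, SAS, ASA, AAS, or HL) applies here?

The given information matches SAS: Two pairs of corresponding sides and the included angle are equal (Side-Angle-Side).

SAS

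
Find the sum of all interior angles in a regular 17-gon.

The sum of interior angles of an n-sided polygon is (n - 2) * 180.
For n = 17: (17 - 2) * 180 = 15 * 180 = 2700 degrees.

2700 degrees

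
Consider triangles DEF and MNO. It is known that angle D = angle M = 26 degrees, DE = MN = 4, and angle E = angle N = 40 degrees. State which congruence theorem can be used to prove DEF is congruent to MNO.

The given information provides:
angle D = angle M = 26 degrees, DE = MN = 4, and angle E = angle N = 40 degrees
This matches the ASA congruence theorem.
Two pairs of corresponding angles and the included side are equal (Angle-Side-Angle).

ASA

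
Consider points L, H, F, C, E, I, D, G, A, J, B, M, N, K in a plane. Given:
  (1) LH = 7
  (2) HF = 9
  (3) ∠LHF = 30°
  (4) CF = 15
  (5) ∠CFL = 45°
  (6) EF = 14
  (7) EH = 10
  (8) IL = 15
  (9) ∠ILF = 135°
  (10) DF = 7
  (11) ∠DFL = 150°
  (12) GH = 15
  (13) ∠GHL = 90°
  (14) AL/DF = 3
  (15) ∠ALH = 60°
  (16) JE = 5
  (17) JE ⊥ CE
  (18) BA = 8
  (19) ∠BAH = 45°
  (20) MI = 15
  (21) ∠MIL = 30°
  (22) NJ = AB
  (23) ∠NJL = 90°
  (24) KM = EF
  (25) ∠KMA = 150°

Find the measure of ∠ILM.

Step 1: By the law of cosines on triangle LIM: LM² = 15² + 15² − 2·15·15·cos(30°) = 60.29, so LM ≈ 7.76.
Step 2: By the inverse law of cosines on triangle ILM: cos(∠ILM) = (15² + 7.76² − 15²) / (2·15·7.76) = 60.29/232.94 = 0.2588, so ∠ILM = 75°.

Therefore, the measure of angle ∠ILM = 75°.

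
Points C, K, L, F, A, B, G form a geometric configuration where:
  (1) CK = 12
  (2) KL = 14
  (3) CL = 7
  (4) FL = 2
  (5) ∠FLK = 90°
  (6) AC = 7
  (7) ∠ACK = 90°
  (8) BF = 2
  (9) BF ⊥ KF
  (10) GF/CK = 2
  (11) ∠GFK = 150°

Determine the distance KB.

Step 1: By the law of cosines on triangle FLK: FK² = 2² + 14² − 2·2·14·cos(90°) = 200, so FK = 10·√2.
Step 2: By the law of cosines on triangle KFB: KB² = (10·√2)² + 2² − 2·10·√2·2·cos(90°) = 204, so KB = 2·√51.

Therefore, the length of KB = 2·√51.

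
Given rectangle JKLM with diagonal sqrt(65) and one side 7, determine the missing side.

Using the Pythagorean theorem: d^2 = a^2 + b^2
b^2 = d^2 - a^2
b^2 = 65 - 49
b^2 = 16
b = sqrt(16) = 4

4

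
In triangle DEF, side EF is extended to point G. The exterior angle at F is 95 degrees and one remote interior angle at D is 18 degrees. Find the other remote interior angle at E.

By the exterior angle theorem: exterior angle = sum of remote interior angles.
95 = 18 + angle E
angle E = 95 - 18 = 77 degrees

77 degrees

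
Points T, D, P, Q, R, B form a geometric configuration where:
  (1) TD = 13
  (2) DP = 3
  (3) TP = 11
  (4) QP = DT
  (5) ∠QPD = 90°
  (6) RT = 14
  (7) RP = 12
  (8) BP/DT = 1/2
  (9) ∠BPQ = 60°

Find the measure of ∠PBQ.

From the given relations: BP = 1/2·DT = 1/2·13 ≈ 6.5; QP = DT = 13.
Step 1: By the law of cosines on triangle BPQ: BQ² = 6.5² + 13² − 2·6.5·13·cos(60°) = 126.75, so BQ ≈ 11.26.
Step 2: By the inverse law of cosines on triangle PBQ: cos(∠PBQ) = (6.5² + 11.26² − 13²) / (2·6.5·11.26) = 0/146.36 = 0, so ∠PBQ = 90°.

Therefore, the measure of angle ∠PBQ = 90°.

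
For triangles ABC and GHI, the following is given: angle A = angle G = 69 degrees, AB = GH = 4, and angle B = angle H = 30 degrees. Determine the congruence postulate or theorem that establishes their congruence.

The given information provides:
angle A = angle G = 69 degrees, AB = GH = 4, and angle B = angle H = 30 degrees
This matches the ASA congruence theorem.
Two pairs of corresponding angles and the included side are equal (Angle-Side-Angle).

ASA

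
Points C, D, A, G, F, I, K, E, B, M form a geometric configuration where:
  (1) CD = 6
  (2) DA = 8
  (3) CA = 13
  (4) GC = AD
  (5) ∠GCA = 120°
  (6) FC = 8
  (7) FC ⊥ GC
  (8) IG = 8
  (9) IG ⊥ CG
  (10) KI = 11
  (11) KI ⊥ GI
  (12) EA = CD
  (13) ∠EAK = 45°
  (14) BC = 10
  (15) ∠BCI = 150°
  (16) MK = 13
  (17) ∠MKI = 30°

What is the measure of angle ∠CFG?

From the given relations: GC = AD = 8.
Step 1: By the law of cosines on triangle FCG: FG² = 8² + 8² − 2·8·8·cos(90°) = 128, so FG = 8·√2.
Step 2: By the inverse law of cosines on triangle CFG: cos(∠CFG) = (8² + (8·√2)² − 8²) / (2·8·8·√2) = 128/181.02 = 0.7071, so ∠CFG = 45°.

Therefore, the measure of angle ∠CFG = 45°.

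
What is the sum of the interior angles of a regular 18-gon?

The sum of interior angles of an n-sided polygon is (n - 2) * 180.
For n = 18: (18 - 2) * 180 = 16 * 180 = 2880 degrees.

2880 degrees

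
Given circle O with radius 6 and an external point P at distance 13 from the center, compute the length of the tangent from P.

tangent = √(d² - r²) = √(13² - 6²) = √(169 - 36) = √133 = sqrt(133)

sqrt(133)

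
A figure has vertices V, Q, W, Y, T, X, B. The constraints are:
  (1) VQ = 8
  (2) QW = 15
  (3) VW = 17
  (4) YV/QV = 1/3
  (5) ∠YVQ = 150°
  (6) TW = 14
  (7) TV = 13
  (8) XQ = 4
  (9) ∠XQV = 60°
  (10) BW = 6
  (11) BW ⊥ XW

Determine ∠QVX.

Step 1: By the law of cosines on triangle VQX: VX² = 8² + 4² − 2·8·4·cos(60°) = 48, so VX = 4·√3.
Step 2: By the inverse law of cosines on triangle QVX: cos(∠QVX) = (8² + (4·√3)² − 4²) / (2·8·4·√3) = 96/110.85 = 0.866, so ∠QVX = 30°.

Therefore, the measure of angle ∠QVX = 30°.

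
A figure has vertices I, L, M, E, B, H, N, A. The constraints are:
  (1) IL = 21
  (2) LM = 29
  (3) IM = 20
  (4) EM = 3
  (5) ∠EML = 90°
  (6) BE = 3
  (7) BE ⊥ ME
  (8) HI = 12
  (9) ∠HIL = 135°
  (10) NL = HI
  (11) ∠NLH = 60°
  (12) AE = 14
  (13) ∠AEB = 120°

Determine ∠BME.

Step 1: By the law of cosines on triangle MEB: MB² = 3² + 3² − 2·3·3·cos(90°) = 18, so MB = 3·√2.
Step 2: By the inverse law of cosines on triangle BME: cos(∠BME) = ((3·√2)² + 3² − 3²) / (2·3·√2·3) = 18/25.46 = 0.7071, so ∠BME = 45°.

Therefore, the measure of angle ∠BME = 45°.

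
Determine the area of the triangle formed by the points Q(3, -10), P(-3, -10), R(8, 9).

Using the Shoelace formula for a triangle:
Area = (1/2)|x0(y1 - y2) + x1(y2 - y0) + x2(y0 - y1)|
Area = (1/2)|3(-10 - 9) + -3(9 - -10) + 8(-10 - -10)|
Area = (1/2)|-57 + -57 + 0|
Area = (1/2)|-114|
Area = (1/2)(114)
Area = 57

57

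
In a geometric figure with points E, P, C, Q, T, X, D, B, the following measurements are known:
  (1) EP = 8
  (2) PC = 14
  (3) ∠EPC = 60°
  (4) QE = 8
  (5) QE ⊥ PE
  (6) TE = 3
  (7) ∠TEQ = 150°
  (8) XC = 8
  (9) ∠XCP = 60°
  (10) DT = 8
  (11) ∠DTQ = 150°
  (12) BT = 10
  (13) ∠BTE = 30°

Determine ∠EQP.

Step 1: By the law of cosines on triangle QEP: QP² = 8² + 8² − 2·8·8·cos(90°) = 128, so QP = 8·√2.
Step 2: By the inverse law of cosines on triangle EQP: cos(∠EQP) = (8² + (8·√2)² − 8²) / (2·8·8·√2) = 128/181.02 = 0.7071, so ∠EQP = 45°.

Therefore, the measure of angle ∠EQP = 45°.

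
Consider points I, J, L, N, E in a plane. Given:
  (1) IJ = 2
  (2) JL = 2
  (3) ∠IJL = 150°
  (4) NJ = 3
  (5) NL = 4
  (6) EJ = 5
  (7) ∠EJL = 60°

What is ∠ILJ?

Step 1: By the law of cosines on triangle LJI: LI² = 2² + 2² − 2·2·2·cos(150°) = 14.93, so LI ≈ 3.86.
Step 2: By the inverse law of cosines on triangle ILJ: cos(∠ILJ) = (3.86² + 2² − 2²) / (2·3.86·2) = 14.93/15.45 = 0.9659, so ∠ILJ = 15°.

Therefore, the measure of angle ∠ILJ = 15°.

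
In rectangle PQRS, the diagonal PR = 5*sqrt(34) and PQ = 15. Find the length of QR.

Using the Pythagorean theorem: d^2 = a^2 + b^2
b^2 = d^2 - a^2
b^2 = 850 - 225
b^2 = 625
b = sqrt(625) = 25

25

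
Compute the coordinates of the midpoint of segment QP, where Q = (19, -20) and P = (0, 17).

The midpoint is the point halfway along the segment.
Move half the horizontal distance: 19 + (0 - 19)/2 = 19 + -19/2 = 19/2
Move half the vertical distance: -20 + (17 - -20)/2 = -20 + 37/2 = -3/2
Midpoint = (19/2, -3/2)

(19/2, -3/2)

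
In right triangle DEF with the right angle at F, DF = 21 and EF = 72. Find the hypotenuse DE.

In a right triangle, the square of the hypotenuse equals the sum of the squares of the two legs.
The legs are 21 and 72, so the hypotenuse = sqrt(441 + 5184) = sqrt(5625) = 75.

75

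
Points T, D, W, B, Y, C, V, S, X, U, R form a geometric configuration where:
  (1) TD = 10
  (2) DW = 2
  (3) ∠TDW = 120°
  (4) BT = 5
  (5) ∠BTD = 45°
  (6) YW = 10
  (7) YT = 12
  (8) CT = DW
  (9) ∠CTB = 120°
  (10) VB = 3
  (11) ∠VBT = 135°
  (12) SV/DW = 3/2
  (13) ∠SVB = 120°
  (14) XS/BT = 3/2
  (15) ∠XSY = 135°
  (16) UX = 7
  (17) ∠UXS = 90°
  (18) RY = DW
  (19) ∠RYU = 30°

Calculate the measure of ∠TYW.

Step 1: By the law of cosines on triangle TDW: TW² = 10² + 2² − 2·10·2·cos(120°) = 124, so TW = 2·√31.
Step 2: By the inverse law of cosines on triangle TYW: cos(∠TYW) = (12² + 10² − (2·√31)²) / (2·12·10) = 120/240 = 0.5, so ∠TYW = 60°.

Therefore, the measure of angle ∠TYW = 60°.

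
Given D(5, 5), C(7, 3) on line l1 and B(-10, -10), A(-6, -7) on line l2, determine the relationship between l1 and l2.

Slope of line 1: m1 = (3 - 5)/(7 - 5) = -2/2 = -1
Slope of line 2: m2 = (-7 - -10)/(-6 - -10) = 3/4 = 3/4
m1 != m2 (-1 != 3/4), so not parallel.
m1 * m2 = (-1) * (3/4) = -3/4 != -1, so not perpendicular.
The lines are neither parallel nor perpendicular.

Neither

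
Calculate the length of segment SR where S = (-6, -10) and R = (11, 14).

The horizontal distance is |11 - -6| = 17 and the vertical distance is |14 - -10| = 24.
By the Pythagorean theorem, d = sqrt(17^2 + 24^2) = sqrt(865).

sqrt(865)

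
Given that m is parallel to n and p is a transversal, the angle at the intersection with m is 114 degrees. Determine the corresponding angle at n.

Corresponding angles are equal: 114 degrees.

114 degrees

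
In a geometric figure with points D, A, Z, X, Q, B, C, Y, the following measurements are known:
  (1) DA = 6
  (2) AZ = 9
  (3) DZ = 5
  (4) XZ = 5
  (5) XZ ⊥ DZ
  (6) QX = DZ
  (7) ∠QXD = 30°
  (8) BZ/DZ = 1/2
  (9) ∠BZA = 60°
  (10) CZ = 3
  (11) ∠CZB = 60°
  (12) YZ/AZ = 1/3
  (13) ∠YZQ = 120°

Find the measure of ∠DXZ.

Step 1: By the law of cosines on triangle XZD: XD² = 5² + 5² − 2·5·5·cos(90°) = 50, so XD = 5·√2.
Step 2: By the inverse law of cosines on triangle DXZ: cos(∠DXZ) = ((5·√2)² + 5² − 5²) / (2·5·√2·5) = 50/70.71 = 0.7071, so ∠DXZ = 45°.

Therefore, the measure of angle ∠DXZ = 45°.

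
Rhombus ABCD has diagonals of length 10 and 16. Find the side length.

In a rhombus, the diagonals bisect each other perpendicularly, creating four congruent right triangles.
Each triangle has legs 5 (half of 10) and 8 (half of 16).
The hypotenuse of each right triangle is a side of the rhombus:
side = sqrt(5^2 + 8^2) = sqrt(89)

sqrt(89)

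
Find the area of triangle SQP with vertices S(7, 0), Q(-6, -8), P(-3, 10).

Shoelace: Area = (1/2)|7(-8-10) + -6(10-0) + -3(0--8)| = (1/2)(210) = 105

105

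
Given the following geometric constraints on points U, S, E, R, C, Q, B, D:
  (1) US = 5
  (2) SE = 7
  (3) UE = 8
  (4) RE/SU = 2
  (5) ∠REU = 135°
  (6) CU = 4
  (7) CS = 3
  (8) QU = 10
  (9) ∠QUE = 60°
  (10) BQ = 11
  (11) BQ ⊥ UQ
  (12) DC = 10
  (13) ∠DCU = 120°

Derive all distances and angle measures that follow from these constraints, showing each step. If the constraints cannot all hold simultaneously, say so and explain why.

The constraints are consistent.

From the given relations:
  RE = 2·SU = 2·5 = 10

Step 1: From UE = 8, ER = 10, and ∠UER = 135°, by the law of cosines:
  UR² = UE² + ER² - 2·UE·ER·cos(135°) = 64 + 100 + 113.1 = 277.1
  UR ≈ 16.65

Step 2: From UQ = 10, QB = 11, and ∠UQB = 90°, by the law of cosines:
  UB² = UQ² + QB² - 2·UQ·QB·cos(90°) = 100 + 121 - 0 = 221
  UB ≈ 14.87

Step 3: From UC = 4, CD = 10, and ∠UCD = 120°, by the law of cosines:
  UD² = UC² + CD² - 2·UC·CD·cos(120°) = 16 + 100 + 40 = 156
  UD = 2·√39

Step 4: From EU = 8, UQ = 10, and ∠EUQ = 60°, by the law of cosines:
  EQ² = EU² + UQ² - 2·EU·UQ·cos(60°) = 64 + 100 - 80 = 84
  EQ = 2·√21

Step 5: From UC = 4, US = 5, CS = 3, by the inverse law of cosines:
  cos(∠CUS) = (UC² + US² - CS²) / (2·UC·US)
  ∠CUS = 36.87°

Step 6: From UE = 8, US = 5, ES = 7, by the inverse law of cosines:
  cos(∠EUS) = (UE² + US² - ES²) / (2·UE·US)
  ∠EUS = 60°

Step 7: From SC = 3, SU = 5, CU = 4, by the inverse law of cosines:
  cos(∠CSU) = (SC² + SU² - CU²) / (2·SC·SU)
  ∠CSU = 53.13°

Step 8: From SE = 7, SU = 5, EU = 8, by the inverse law of cosines:
  cos(∠ESU) = (SE² + SU² - EU²) / (2·SE·SU)
  ∠ESU = 81.79°

Step 9: From ES = 7, EU = 8, SU = 5, by the inverse law of cosines:
  cos(∠SEU) = (ES² + EU² - SU²) / (2·ES·EU)
  ∠SEU = 38.21°

Step 10: From CS = 3, CU = 4, SU = 5, by the inverse law of cosines:
  cos(∠SCU) = (CS² + CU² - SU²) / (2·CS·CU)
  ∠SCU = 90°

Step 11: From UB = 14.87, UQ = 10, BQ = 11, by the inverse law of cosines:
  cos(∠BUQ) = (UB² + UQ² - BQ²) / (2·UB·UQ)
  ∠BUQ = 47.73°

Step 12: From UC = 4, UD = 2·√39, CD = 10, by the inverse law of cosines:
  cos(∠CUD) = (UC² + UD² - CD²) / (2·UC·UD)
  ∠CUD = 43.9°

Step 13: From UE = 8, UR = 16.65, ER = 10, by the inverse law of cosines:
  cos(∠EUR) = (UE² + UR² - ER²) / (2·UE·UR)
  ∠EUR = 25.14°

Step 14: From EQ = 2·√21, EU = 8, QU = 10, by the inverse law of cosines:
  cos(∠QEU) = (EQ² + EU² - QU²) / (2·EQ·EU)
  ∠QEU = 70.89°

Step 15: From RE = 10, RU = 16.65, EU = 8, by the inverse law of cosines:
  cos(∠ERU) = (RE² + RU² - EU²) / (2·RE·RU)
  ∠ERU = 19.86°

Step 16: From QE = 2·√21, QU = 10, EU = 8, by the inverse law of cosines:
  cos(∠EQU) = (QE² + QU² - EU²) / (2·QE·QU)
  ∠EQU = 49.11°

Step 17: From BQ = 11, BU = 14.87, QU = 10, by the inverse law of cosines:
  cos(∠QBU) = (BQ² + BU² - QU²) / (2·BQ·BU)
  ∠QBU = 42.27°

Step 18: From DC = 10, DU = 2·√39, CU = 4, by the inverse law of cosines:
  cos(∠CDU) = (DC² + DU² - CU²) / (2·DC·DU)
  ∠CDU = 16.1°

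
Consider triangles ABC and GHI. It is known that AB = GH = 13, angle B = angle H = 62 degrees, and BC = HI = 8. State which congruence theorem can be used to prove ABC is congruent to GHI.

The given information provides:
AB = GH = 13, angle B = angle H = 62 degrees, and BC = HI = 8
This matches the SAS congruence theorem.
Two pairs of corresponding sides and the included angle are equal (Side-Angle-Side).

SAS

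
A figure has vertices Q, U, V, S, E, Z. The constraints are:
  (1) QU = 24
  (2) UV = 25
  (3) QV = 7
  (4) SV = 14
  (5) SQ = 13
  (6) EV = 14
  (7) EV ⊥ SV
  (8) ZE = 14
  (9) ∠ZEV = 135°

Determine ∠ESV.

Step 1: By the law of cosines on triangle SVE: SE² = 14² + 14² − 2·14·14·cos(90°) = 392, so SE = 14·√2.
Step 2: By the inverse law of cosines on triangle ESV: cos(∠ESV) = ((14·√2)² + 14² − 14²) / (2·14·√2·14) = 392/554.37 = 0.7071, so ∠ESV = 45°.

Therefore, the measure of angle ∠ESV = 45°.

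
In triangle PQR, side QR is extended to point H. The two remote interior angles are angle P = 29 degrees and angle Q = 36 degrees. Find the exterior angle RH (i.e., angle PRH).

Exterior angle = 29 + 36 = 65 degrees (exterior angle theorem).

65 degrees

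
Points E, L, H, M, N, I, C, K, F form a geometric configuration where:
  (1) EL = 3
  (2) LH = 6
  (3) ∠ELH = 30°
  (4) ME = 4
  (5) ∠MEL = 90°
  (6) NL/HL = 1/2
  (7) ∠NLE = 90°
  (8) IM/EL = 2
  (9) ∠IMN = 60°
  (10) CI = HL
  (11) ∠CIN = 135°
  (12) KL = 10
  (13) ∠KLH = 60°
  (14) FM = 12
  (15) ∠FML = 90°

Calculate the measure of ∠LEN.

From the given relations: NL = 1/2·HL = 1/2·6 = 3.
Step 1: By the law of cosines on triangle ELN: EN² = 3² + 3² − 2·3·3·cos(90°) = 18, so EN = 3·√2.
Step 2: By the inverse law of cosines on triangle LEN: cos(∠LEN) = (3² + (3·√2)² − 3²) / (2·3·3·√2) = 18/25.46 = 0.7071, so ∠LEN = 45°.

Therefore, the measure of angle ∠LEN = 45°.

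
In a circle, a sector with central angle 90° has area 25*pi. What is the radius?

r² = 360 × 25*pi / (π × 90) = 100, so r = 10.

10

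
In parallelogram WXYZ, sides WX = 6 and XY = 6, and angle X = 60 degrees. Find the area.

The area of a parallelogram equals the product of two adjacent sides times the sine of the included angle.
This is because the height equals 6 * sin(60°) = 3*sqrt(3).
Area = 6 * 3*sqrt(3) = 18*sqrt(3)

18*sqrt(3)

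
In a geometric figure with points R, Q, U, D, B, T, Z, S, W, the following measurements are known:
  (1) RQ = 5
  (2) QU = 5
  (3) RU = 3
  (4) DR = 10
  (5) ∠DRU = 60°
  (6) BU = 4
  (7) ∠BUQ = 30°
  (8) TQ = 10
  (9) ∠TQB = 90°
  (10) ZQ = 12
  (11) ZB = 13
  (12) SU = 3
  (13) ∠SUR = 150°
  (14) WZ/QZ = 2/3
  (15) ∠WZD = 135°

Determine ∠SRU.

Step 1: By the law of cosines on triangle RUS: RS² = 3² + 3² − 2·3·3·cos(150°) = 33.59, so RS ≈ 5.8.
Step 2: By the inverse law of cosines on triangle SRU: cos(∠SRU) = (5.8² + 3² − 3²) / (2·5.8·3) = 33.59/34.77 = 0.9659, so ∠SRU = 15°.

Therefore, the measure of angle ∠SRU = 15°.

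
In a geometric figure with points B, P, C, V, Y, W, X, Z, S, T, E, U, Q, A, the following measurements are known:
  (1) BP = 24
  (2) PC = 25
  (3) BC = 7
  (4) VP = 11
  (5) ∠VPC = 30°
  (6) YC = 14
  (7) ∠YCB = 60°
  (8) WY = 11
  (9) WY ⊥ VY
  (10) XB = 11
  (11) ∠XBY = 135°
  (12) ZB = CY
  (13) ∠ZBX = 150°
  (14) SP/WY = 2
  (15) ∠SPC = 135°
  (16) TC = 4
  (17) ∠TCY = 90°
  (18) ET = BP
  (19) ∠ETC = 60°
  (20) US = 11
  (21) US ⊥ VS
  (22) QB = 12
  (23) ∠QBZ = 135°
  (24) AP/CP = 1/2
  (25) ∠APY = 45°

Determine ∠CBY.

Step 1: By the law of cosines on triangle BCY: BY² = 7² + 14² − 2·7·14·cos(60°) = 147, so BY = 7·√3.
Step 2: By the inverse law of cosines on triangle CBY: cos(∠CBY) = (7² + (7·√3)² − 14²) / (2·7·7·√3) = 0/169.74 = 0, so ∠CBY = 90°.

Therefore, the measure of angle ∠CBY = 90°.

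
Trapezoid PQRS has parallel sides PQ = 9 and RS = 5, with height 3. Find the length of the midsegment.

midsegment = (9 + 5) / 2 = 14 / 2 = 7

7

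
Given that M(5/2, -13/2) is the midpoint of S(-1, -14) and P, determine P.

Using the midpoint formula: M = ((x1 + x2)/2, (y1 + y2)/2)
We know M = (5/2, -13/2) and S = (-1, -14)
For x: 5/2 = (-1 + x2)/2, so x2 = 2*5/2 - -1 = 6
For y: -13/2 = (-14 + y2)/2, so y2 = 2*-13/2 - -14 = 1
P = (6, 1)

(6, 1)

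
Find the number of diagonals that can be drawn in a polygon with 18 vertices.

The number of diagonals in an n-gon is n(n - 3)/2.
For n = 18: 18(18 - 3)/2 = 18 × 15 / 2 = 135.

135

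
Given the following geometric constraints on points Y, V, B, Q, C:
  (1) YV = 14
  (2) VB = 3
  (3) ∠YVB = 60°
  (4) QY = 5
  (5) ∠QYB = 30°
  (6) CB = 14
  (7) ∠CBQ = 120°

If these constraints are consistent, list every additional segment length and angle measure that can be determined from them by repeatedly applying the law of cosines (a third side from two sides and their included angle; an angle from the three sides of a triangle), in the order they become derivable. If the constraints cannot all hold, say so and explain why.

The constraints are consistent. Derivable facts, in order:
After 1 step:
- YB = √163
After 2 steps:
- BQ ≈ 8.8
- ∠BYV = 11.74°
- ∠VBY = 108.26°
After 3 steps:
- QC ≈ 19.92
- ∠BQY = 133.49°
- ∠QBY = 16.51°
After 4 steps:
- ∠BCQ = 22.5°
- ∠BQC = 37.5°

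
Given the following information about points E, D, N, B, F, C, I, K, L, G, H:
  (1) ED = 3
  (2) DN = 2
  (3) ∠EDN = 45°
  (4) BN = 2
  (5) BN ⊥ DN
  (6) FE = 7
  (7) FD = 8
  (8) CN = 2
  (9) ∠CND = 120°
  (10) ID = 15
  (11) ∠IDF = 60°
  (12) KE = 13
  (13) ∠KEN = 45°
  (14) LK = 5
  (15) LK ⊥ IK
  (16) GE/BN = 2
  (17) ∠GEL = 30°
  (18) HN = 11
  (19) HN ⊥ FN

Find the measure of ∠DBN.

Step 1: By the law of cosines on triangle BND: BD² = 2² + 2² − 2·2·2·cos(90°) = 8, so BD = 2·√2.
Step 2: By the inverse law of cosines on triangle DBN: cos(∠DBN) = ((2·√2)² + 2² − 2²) / (2·2·√2·2) = 8/11.31 = 0.7071, so ∠DBN = 45°.

Therefore, the measure of angle ∠DBN = 45°.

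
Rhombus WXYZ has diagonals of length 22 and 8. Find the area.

Area = (22 * 8) / 2 = 176 / 2 = 88

88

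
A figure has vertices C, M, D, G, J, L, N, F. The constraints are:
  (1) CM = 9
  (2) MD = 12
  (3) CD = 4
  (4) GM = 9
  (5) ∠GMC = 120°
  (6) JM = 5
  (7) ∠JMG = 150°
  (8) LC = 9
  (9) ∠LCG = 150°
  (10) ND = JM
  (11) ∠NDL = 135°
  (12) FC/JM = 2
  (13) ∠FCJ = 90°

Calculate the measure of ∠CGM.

Step 1: By the law of cosines on triangle GMC: GC² = 9² + 9² − 2·9·9·cos(120°) = 243, so GC = 9·√3.
Step 2: By the inverse law of cosines on triangle CGM: cos(∠CGM) = ((9·√3)² + 9² − 9²) / (2·9·√3·9) = 243/280.59 = 0.866, so ∠CGM = 30°.

Therefore, the measure of angle ∠CGM = 30°.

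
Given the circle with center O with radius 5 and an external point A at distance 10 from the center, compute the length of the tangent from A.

The tangent, radius, and line from the external point to the center form a right triangle.
The right angle is where the tangent meets the radius.
By the Pythagorean theorem: tangent² + 5² = 10²
tangent² = 100 - 25 = 75
tangent = 5*sqrt(3)

5*sqrt(3)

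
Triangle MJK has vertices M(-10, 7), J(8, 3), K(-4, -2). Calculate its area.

The Shoelace formula computes the area from vertex coordinates by summing cross products.
For vertices (-10,7), (8,3), (-4,-2):
Signed sum = -10*3 - 8*7 + 8*-2 - -4*3 + -4*7 - -10*-2
= -86 + -4 + -48 = -138
Area = (1/2)|-138| = 69.

69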